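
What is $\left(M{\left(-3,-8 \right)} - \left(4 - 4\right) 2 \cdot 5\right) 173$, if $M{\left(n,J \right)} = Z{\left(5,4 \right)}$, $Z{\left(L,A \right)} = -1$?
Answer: $-173$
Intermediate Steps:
$M{\left(n,J \right)} = -1$
$\left(M{\left(-3,-8 \right)} - \left(4 - 4\right) 2 \cdot 5\right) 173 = \left(-1 - \left(4 - 4\right) 2 \cdot 5\right) 173 = \left(-1 - 0 \cdot 2 \cdot 5\right) 173 = \left(-1 - 0 \cdot 5\right) 173 = \left(-1 - 0\right) 173 = \left(-1 + 0\right) 173 = \left(-1\right) 173 = -173$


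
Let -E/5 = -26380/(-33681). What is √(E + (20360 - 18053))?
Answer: √2612640794727/33681 ≈ 47.990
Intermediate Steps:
E = -131900/33681 (E = -(-131900)/(-33681) = -(-131900)*(-1)/33681 = -5*26380/33681 = -131900/33681 ≈ -3.9162)
√(E + (20360 - 18053)) = √(-131900/33681 + (20360 - 18053)) = √(-131900/33681 + 2307) = √(77570167/33681) = √2612640794727/33681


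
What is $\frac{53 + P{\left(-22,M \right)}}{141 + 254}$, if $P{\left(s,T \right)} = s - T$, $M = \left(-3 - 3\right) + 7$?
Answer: $\frac{6}{79} \approx 0.075949$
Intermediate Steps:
$M = 1$ ($M = -6 + 7 = 1$)
$\frac{53 + P{\left(-22,M \right)}}{141 + 254} = \frac{53 - 23}{141 + 254} = \frac{53 - 23}{395} = \left(53 - 23\right) \frac{1}{395} = 30 \cdot \frac{1}{395} = \frac{6}{79}$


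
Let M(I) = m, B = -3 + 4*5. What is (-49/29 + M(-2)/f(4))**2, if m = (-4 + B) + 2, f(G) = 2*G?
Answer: 1849/53824 ≈ 0.034353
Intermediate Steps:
B = 17 (B = -3 + 20 = 17)
m = 15 (m = (-4 + 17) + 2 = 13 + 2 = 15)
M(I) = 15
(-49/29 + M(-2)/f(4))**2 = (-49/29 + 15/((2*4)))**2 = (-49*1/29 + 15/8)**2 = (-49/29 + 15*(1/8))**2 = (-49/29 + 15/8)**2 = (43/232)**2 = 1849/53824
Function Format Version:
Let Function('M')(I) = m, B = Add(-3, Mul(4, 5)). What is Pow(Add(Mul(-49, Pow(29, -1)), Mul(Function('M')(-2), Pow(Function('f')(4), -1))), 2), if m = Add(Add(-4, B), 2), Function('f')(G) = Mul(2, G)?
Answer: Rational(1849, 53824) ≈ 0.034353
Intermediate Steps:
B = 17 (B = Add(-3, 20) = 17)
m = 15 (m = Add(Add(-4, 17), 2) = Add(13, 2) = 15)
Function('M')(I) = 15
Pow(Add(Mul(-49, Pow(29, -1)), Mul(Function('M')(-2), Pow(Function('f')(4), -1))), 2) = Pow(Add(Mul(-49, Pow(29, -1)), Mul(15, Pow(Mul(2, 4), -1))), 2) = Pow(Add(Mul(-49, Rational(1, 29)), Mul(15, Pow(8, -1))), 2) = Pow(Add(Rational(-49, 29), Mul(15, Rational(1, 8))), 2) = Pow(Add(Rational(-49, 29), Rational(15, 8)), 2) = Pow(Rational(43, 232), 2) = Rational(1849, 53824)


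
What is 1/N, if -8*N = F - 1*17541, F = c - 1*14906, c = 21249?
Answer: 4/5599 ≈ 0.00071441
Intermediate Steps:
F = 6343 (F = 21249 - 1*14906 = 21249 - 14906 = 6343)
N = 5599/4 (N = -(6343 - 1*17541)/8 = -(6343 - 17541)/8 = -⅛*(-11198) = 5599/4 ≈ 1399.8)
1/N = 1/(5599/4) = 4/5599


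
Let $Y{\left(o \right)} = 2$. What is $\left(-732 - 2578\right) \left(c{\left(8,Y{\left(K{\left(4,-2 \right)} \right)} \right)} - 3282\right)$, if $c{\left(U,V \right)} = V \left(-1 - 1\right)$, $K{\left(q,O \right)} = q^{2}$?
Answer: $10876660$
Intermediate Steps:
$c{\left(U,V \right)} = - 2 V$ ($c{\left(U,V \right)} = V \left(-2\right) = - 2 V$)
$\left(-732 - 2578\right) \left(c{\left(8,Y{\left(K{\left(4,-2 \right)} \right)} \right)} - 3282\right) = \left(-732 - 2578\right) \left(\left(-2\right) 2 - 3282\right) = - 3310 \left(-4 - 3282\right) = \left(-3310\right) \left(-3286\right) = 10876660$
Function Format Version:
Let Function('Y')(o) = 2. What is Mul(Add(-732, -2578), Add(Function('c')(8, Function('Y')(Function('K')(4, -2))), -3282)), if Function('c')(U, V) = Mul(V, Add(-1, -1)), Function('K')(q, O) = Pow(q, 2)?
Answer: 10876660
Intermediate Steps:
Function('c')(U, V) = Mul(-2, V) (Function('c')(U, V) = Mul(V, -2) = Mul(-2, V))
Mul(Add(-732, -2578), Add(Function('c')(8, Function('Y')(Function('K')(4, -2))), -3282)) = Mul(Add(-732, -2578), Add(Mul(-2, 2), -3282)) = Mul(-3310, Add(-4, -3282)) = Mul(-3310, -3286) = 10876660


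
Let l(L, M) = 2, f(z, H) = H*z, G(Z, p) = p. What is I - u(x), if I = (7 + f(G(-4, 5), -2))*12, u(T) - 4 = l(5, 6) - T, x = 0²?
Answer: -42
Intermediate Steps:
x = 0
u(T) = 6 - T (u(T) = 4 + (2 - T) = 6 - T)
I = -36 (I = (7 - 2*5)*12 = (7 - 10)*12 = -3*12 = -36)
I - u(x) = -36 - (6 - 1*0) = -36 - (6 + 0) = -36 - 1*6 = -36 - 6 = -42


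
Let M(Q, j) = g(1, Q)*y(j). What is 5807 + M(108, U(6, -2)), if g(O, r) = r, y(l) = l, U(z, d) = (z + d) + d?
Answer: 6023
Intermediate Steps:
U(z, d) = z + 2*d (U(z, d) = (d + z) + d = z + 2*d)
M(Q, j) = Q*j
5807 + M(108, U(6, -2)) = 5807 + 108*(6 + 2*(-2)) = 5807 + 108*(6 - 4) = 5807 + 108*2 = 5807 + 216 = 6023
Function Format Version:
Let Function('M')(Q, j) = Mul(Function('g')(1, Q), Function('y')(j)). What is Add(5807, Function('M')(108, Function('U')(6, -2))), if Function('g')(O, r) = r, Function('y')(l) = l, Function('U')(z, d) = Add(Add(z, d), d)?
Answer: 6023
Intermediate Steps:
Function('U')(z, d) = Add(z, Mul(2, d)) (Function('U')(z, d) = Add(Add(d, z), d) = Add(z, Mul(2, d)))
Function('M')(Q, j) = Mul(Q, j)
Add(5807, Function('M')(108, Function('U')(6, -2))) = Add(5807, Mul(108, Add(6, Mul(2, -2)))) = Add(5807, Mul(108, Add(6, -4))) = Add(5807, Mul(108, 2)) = Add(5807, 216) = 6023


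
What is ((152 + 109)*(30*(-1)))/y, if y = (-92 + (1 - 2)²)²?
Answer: -7830/8281 ≈ -0.94554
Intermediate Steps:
y = 8281 (y = (-92 + (-1)²)² = (-92 + 1)² = (-91)² = 8281)
((152 + 109)*(30*(-1)))/y = ((152 + 109)*(30*(-1)))/8281 = (261*(-30))*(1/8281) = -7830*1/8281 = -7830/8281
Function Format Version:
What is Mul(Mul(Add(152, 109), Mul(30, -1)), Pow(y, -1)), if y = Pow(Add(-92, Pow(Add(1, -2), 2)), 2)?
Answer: Rational(-7830, 8281) ≈ -0.94554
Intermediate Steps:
y = 8281 (y = Pow(Add(-92, Pow(-1, 2)), 2) = Pow(Add(-92, 1), 2) = Pow(-91, 2) = 8281)
Mul(Mul(Add(152, 109), Mul(30, -1)), Pow(y, -1)) = Mul(Mul(Add(152, 109), Mul(30, -1)), Pow(8281, -1)) = Mul(Mul(261, -30), Rational(1, 8281)) = Mul(-7830, Rational(1, 8281)) = Rational(-7830, 8281)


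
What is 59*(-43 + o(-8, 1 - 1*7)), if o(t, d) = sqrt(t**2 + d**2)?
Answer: -1947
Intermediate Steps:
o(t, d) = sqrt(d**2 + t**2)
59*(-43 + o(-8, 1 - 1*7)) = 59*(-43 + sqrt((1 - 1*7)**2 + (-8)**2)) = 59*(-43 + sqrt((1 - 7)**2 + 64)) = 59*(-43 + sqrt((-6)**2 + 64)) = 59*(-43 + sqrt(36 + 64)) = 59*(-43 + sqrt(100)) = 59*(-43 + 10) = 59*(-33) = -1947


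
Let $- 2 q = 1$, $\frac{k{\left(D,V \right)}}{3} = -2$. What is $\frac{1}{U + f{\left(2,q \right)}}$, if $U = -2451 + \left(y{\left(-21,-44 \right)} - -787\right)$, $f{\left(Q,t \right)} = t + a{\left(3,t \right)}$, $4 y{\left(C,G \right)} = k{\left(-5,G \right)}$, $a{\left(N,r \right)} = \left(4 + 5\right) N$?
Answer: $- \frac{1}{1639} \approx -0.00061013$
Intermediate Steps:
$k{\left(D,V \right)} = -6$ ($k{\left(D,V \right)} = 3 \left(-2\right) = -6$)
$a{\left(N,r \right)} = 9 N$
$y{\left(C,G \right)} = - \frac{3}{2}$ ($y{\left(C,G \right)} = \frac{1}{4} \left(-6\right) = - \frac{3}{2}$)
$q = - \frac{1}{2}$ ($q = \left(- \frac{1}{2}\right) 1 = - \frac{1}{2} \approx -0.5$)
$f{\left(Q,t \right)} = 27 + t$ ($f{\left(Q,t \right)} = t + 9 \cdot 3 = t + 27 = 27 + t$)
$U = - \frac{3331}{2}$ ($U = -2451 - - \frac{1571}{2} = -2451 + \left(- \frac{3}{2} + 787\right) = -2451 + \frac{1571}{2} = - \frac{3331}{2} \approx -1665.5$)
$\frac{1}{U + f{\left(2,q \right)}} = \frac{1}{- \frac{3331}{2} + \left(27 - \frac{1}{2}\right)} = \frac{1}{- \frac{3331}{2} + \frac{53}{2}} = \frac{1}{-1639} = - \frac{1}{1639}$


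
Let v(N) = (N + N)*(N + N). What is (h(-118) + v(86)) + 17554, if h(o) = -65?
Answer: 47073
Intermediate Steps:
v(N) = 4*N**2 (v(N) = (2*N)*(2*N) = 4*N**2)
(h(-118) + v(86)) + 17554 = (-65 + 4*86**2) + 17554 = (-65 + 4*7396) + 17554 = (-65 + 29584) + 17554 = 29519 + 17554 = 47073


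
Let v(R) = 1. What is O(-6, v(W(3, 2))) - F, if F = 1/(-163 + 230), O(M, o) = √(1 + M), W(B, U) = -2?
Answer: -1/67 + I*√5 ≈ -0.014925 + 2.2361*I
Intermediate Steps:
F = 1/67 ≈ 0.014925
O(-6, v(W(3, 2))) - F = √(1 - 6) - 1*1/67 = √(-5) - 1/67 = I*√5 - 1/67 = -1/67 + I*√5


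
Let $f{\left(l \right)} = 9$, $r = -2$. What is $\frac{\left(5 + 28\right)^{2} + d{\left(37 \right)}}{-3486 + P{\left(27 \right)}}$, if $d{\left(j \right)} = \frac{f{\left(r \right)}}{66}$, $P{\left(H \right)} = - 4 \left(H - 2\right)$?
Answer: $- \frac{147}{484} \approx -0.30372$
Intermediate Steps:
$P{\left(H \right)} = 8 - 4 H$ ($P{\left(H \right)} = - 4 \left(-2 + H\right) = 8 - 4 H$)
$d{\left(j \right)} = \frac{3}{22}$ ($d{\left(j \right)} = \frac{9}{66} = 9 \cdot \frac{1}{66} = \frac{3}{22}$)
$\frac{\left(5 + 28\right)^{2} + d{\left(37 \right)}}{-3486 + P{\left(27 \right)}} = \frac{\left(5 + 28\right)^{2} + \frac{3}{22}}{-3486 + \left(8 - 108\right)} = \frac{33^{2} + \frac{3}{22}}{-3486 + \left(8 - 108\right)} = \frac{1089 + \frac{3}{22}}{-3486 - 100} = \frac{23961}{22 \left(-3586\right)} = \frac{23961}{22} \left(- \frac{1}{3586}\right) = - \frac{147}{484}$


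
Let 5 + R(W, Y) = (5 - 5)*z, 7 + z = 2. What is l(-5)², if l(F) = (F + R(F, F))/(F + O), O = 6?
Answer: 100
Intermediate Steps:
z = -5 (z = -7 + 2 = -5)
R(W, Y) = -5 (R(W, Y) = -5 + (5 - 5)*(-5) = -5 + 0*(-5) = -5 + 0 = -5)
l(F) = (-5 + F)/(6 + F) (l(F) = (F - 5)/(F + 6) = (-5 + F)/(6 + F))
l(-5)² = ((-5 - 5)/(6 - 5))² = (-10/1)² = (1*(-10))² = (-10)² = 100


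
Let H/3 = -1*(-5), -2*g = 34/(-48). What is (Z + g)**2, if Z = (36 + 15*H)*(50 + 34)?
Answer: 1107480512161/2304 ≈ 4.8068e+8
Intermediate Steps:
g = 17/48 (g = -17/(-48) = -17*(-1)/48 = -1/2*(-17/24) = 17/48 ≈ 0.35417)
H = 15 (H = 3*(-1*(-5)) = 3*5 = 15)
Z = 21924 (Z = (36 + 15*15)*(50 + 34) = (36 + 225)*84 = 261*84 = 21924)
(Z + g)**2 = (21924 + 17/48)**2 = (1052369/48)**2 = 1107480512161/2304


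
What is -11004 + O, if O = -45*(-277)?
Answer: 1461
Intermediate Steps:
O = 12465
-11004 + O = -11004 + 12465 = 1461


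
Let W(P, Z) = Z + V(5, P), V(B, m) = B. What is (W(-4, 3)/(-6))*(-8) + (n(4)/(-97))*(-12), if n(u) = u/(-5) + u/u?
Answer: 15556/1455 ≈ 10.691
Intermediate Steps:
n(u) = 1 - u/5 (n(u) = u*(-1/5) + 1 = -u/5 + 1 = 1 - u/5)
W(P, Z) = 5 + Z (W(P, Z) = Z + 5 = 5 + Z)
(W(-4, 3)/(-6))*(-8) + (n(4)/(-97))*(-12) = ((5 + 3)/(-6))*(-8) + ((1 - 1/5*4)/(-97))*(-12) = (8*(-1/6))*(-8) + ((1 - 4/5)*(-1/97))*(-12) = -4/3*(-8) + ((1/5)*(-1/97))*(-12) = 32/3 - 1/485*(-12) = 32/3 + 12/485 = 15556/1455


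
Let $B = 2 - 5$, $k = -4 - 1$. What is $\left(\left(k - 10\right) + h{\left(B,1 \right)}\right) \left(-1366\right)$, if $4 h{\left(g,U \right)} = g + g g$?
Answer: $18441$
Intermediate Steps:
$k = -5$ ($k = -4 - 1 = -5$)
$B = -3$ ($B = 2 - 5 = -3$)
$h{\left(g,U \right)} = \frac{g}{4} + \frac{g^{2}}{4}$ ($h{\left(g,U \right)} = \frac{g + g g}{4} = \frac{g + g^{2}}{4} = \frac{g}{4} + \frac{g^{2}}{4}$)
$\left(\left(k - 10\right) + h{\left(B,1 \right)}\right) \left(-1366\right) = \left(\left(-5 - 10\right) + \frac{1}{4} \left(-3\right) \left(1 - 3\right)\right) \left(-1366\right) = \left(-15 + \frac{1}{4} \left(-3\right) \left(-2\right)\right) \left(-1366\right) = \left(-15 + \frac{3}{2}\right) \left(-1366\right) = \left(- \frac{27}{2}\right) \left(-1366\right) = 18441$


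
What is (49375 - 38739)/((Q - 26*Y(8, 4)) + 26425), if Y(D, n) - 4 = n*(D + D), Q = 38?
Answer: 10636/24695 ≈ 0.43069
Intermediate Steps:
Y(D, n) = 4 + 2*D*n (Y(D, n) = 4 + n*(D + D) = 4 + n*(2*D) = 4 + 2*D*n)
(49375 - 38739)/((Q - 26*Y(8, 4)) + 26425) = (49375 - 38739)/((38 - 26*(4 + 2*8*4)) + 26425) = 10636/((38 - 26*(4 + 64)) + 26425) = 10636/((38 - 26*68) + 26425) = 10636/((38 - 1768) + 26425) = 10636/(-1730 + 26425) = 10636/24695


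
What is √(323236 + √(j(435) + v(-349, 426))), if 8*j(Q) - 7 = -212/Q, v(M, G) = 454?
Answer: √(244657328400 + 435*√1376995110)/870 ≈ 568.56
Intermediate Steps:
j(Q) = 7/8 - 53/(2*Q) (j(Q) = 7/8 + (-212/Q)/8 = 7/8 - 53/(2*Q))
√(323236 + √(j(435) + v(-349, 426))) = √(323236 + √((⅛)*(-212 + 7*435)/435 + 454)) = √(323236 + √((⅛)*(1/435)*(-212 + 3045) + 454)) = √(323236 + √((⅛)*(1/435)*2833 + 454)) = √(323236 + √(2833/3480 + 454)) = √(323236 + √(1582753/3480)) = √(323236 + √1376995110/1740)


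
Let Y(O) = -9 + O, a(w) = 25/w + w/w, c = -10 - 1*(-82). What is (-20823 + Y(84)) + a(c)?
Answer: -1493759/72 ≈ -20747.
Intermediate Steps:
c = 72 (c = -10 + 82 = 72)
a(w) = 1 + 25/w (a(w) = 25/w + 1 = 1 + 25/w)
(-20823 + Y(84)) + a(c) = (-20823 + (-9 + 84)) + (25 + 72)/72 = (-20823 + 75) + (1/72)*97 = -20748 + 97/72 = -1493759/72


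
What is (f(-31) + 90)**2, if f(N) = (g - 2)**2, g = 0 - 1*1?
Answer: 9801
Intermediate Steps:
g = -1 (g = 0 - 1 = -1)
f(N) = 9 (f(N) = (-1 - 2)**2 = (-3)**2 = 9)
(f(-31) + 90)**2 = (9 + 90)**2 = 99**2 = 9801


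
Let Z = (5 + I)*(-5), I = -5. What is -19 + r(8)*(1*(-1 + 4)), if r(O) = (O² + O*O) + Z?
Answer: 365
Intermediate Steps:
Z = 0 (Z = (5 - 5)*(-5) = 0*(-5) = 0)
r(O) = 2*O² (r(O) = (O² + O*O) + 0 = (O² + O²) + 0 = 2*O² + 0 = 2*O²)
-19 + r(8)*(1*(-1 + 4)) = -19 + (2*8²)*(1*(-1 + 4)) = -19 + (2*64)*(1*3) = -19 + 128*3 = -19 + 384 = 365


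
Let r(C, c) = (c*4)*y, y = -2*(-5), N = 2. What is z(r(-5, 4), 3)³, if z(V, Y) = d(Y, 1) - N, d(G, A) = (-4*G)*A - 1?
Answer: -3375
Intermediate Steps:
y = 10
d(G, A) = -1 - 4*A*G (d(G, A) = -4*A*G - 1 = -1 - 4*A*G)
r(C, c) = 40*c (r(C, c) = (c*4)*10 = (4*c)*10 = 40*c)
z(V, Y) = -3 - 4*Y (z(V, Y) = (-1 - 4*1*Y) - 1*2 = (-1 - 4*Y) - 2 = -3 - 4*Y)
z(r(-5, 4), 3)³ = (-3 - 4*3)³ = (-3 - 12)³ = (-15)³ = -3375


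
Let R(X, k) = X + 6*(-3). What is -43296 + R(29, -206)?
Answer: -43285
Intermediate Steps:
R(X, k) = -18 + X (R(X, k) = X - 18 = -18 + X)
-43296 + R(29, -206) = -43296 + (-18 + 29) = -43296 + 11 = -43285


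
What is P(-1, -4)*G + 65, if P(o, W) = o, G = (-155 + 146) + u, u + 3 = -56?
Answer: 133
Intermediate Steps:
u = -59 (u = -3 - 56 = -59)
G = -68 (G = (-155 + 146) - 59 = -9 - 59 = -68)
P(-1, -4)*G + 65 = -1*(-68) + 65 = 68 + 65 = 133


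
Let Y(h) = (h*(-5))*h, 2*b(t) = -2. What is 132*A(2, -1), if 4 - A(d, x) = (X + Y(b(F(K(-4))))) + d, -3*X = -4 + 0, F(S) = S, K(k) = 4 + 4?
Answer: 748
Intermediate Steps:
K(k) = 8
b(t) = -1 (b(t) = (½)*(-2) = -1)
Y(h) = -5*h² (Y(h) = (-5*h)*h = -5*h²)
X = 4/3 (X = -(-4 + 0)/3 = -⅓*(-4) = 4/3 ≈ 1.3333)
A(d, x) = 23/3 - d (A(d, x) = 4 - ((4/3 - 5*(-1)²) + d) = 4 - ((4/3 - 5*1) + d) = 4 - ((4/3 - 5) + d) = 4 - (-11/3 + d) = 4 + (11/3 - d) = 23/3 - d)
132*A(2, -1) = 132*(23/3 - 1*2) = 132*(23/3 - 2) = 132*(17/3) = 748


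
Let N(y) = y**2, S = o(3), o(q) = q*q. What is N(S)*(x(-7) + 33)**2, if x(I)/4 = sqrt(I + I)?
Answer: 70065 + 21384*I*sqrt(14) ≈ 70065.0 + 80012.0*I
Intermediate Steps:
o(q) = q**2
S = 9 (S = 3**2 = 9)
x(I) = 4*sqrt(2)*sqrt(I) (x(I) = 4*sqrt(I + I) = 4*sqrt(2*I) = 4*(sqrt(2)*sqrt(I)) = 4*sqrt(2)*sqrt(I))
N(S)*(x(-7) + 33)**2 = 9**2*(4*sqrt(2)*sqrt(-7) + 33)**2 = 81*(4*sqrt(2)*(I*sqrt(7)) + 33)**2 = 81*(4*I*sqrt(14) + 33)**2 = 81*(33 + 4*I*sqrt(14))**2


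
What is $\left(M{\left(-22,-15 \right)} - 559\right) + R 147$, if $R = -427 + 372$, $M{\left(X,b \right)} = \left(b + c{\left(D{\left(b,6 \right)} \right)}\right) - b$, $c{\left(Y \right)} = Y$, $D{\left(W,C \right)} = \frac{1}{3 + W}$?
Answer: $- \frac{103729}{12} \approx -8644.1$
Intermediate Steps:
$M{\left(X,b \right)} = \frac{1}{3 + b}$ ($M{\left(X,b \right)} = \left(b + \frac{1}{3 + b}\right) - b = \frac{1}{3 + b}$)
$R = -55$
$\left(M{\left(-22,-15 \right)} - 559\right) + R 147 = \left(\frac{1}{3 - 15} - 559\right) - 8085 = \left(\frac{1}{-12} - 559\right) - 8085 = \left(- \frac{1}{12} - 559\right) - 8085 = - \frac{6709}{12} - 8085 = - \frac{103729}{12}$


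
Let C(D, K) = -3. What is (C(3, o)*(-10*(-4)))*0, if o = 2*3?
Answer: 0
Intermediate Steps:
o = 6
(C(3, o)*(-10*(-4)))*0 = -(-30)*(-4)*0 = -3*40*0 = -120*0 = 0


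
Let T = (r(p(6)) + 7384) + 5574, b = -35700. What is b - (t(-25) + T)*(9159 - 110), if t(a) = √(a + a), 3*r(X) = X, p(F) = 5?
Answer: -351923171/3 - 45245*I*√2 ≈ -1.1731e+8 - 63986.0*I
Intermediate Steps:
r(X) = X/3
t(a) = √2*√a (t(a) = √(2*a) = √2*√a)
T = 38879/3 (T = ((⅓)*5 + 7384) + 5574 = (5/3 + 7384) + 5574 = 22157/3 + 5574 = 38879/3 ≈ 12960.)
b - (t(-25) + T)*(9159 - 110) = -35700 - (√2*√(-25) + 38879/3)*(9159 - 110) = -35700 - (√2*(5*I) + 38879/3)*9049 = -35700 - (5*I*√2 + 38879/3)*9049 = -35700 - (38879/3 + 5*I*√2)*9049 = -35700 - (351816071/3 + 45245*I*√2) = -35700 + (-351816071/3 - 45245*I*√2) = -351923171/3 - 45245*I*√2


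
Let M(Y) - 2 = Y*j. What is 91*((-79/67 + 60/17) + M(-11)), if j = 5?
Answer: -5249790/1139 ≈ -4609.1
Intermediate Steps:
M(Y) = 2 + 5*Y (M(Y) = 2 + Y*5 = 2 + 5*Y)
91*((-79/67 + 60/17) + M(-11)) = 91*((-79/67 + 60/17) + (2 + 5*(-11))) = 91*((-79*1/67 + 60*(1/17)) + (2 - 55)) = 91*((-79/67 + 60/17) - 53) = 91*(2677/1139 - 53) = 91*(-57690/1139) = -5249790/1139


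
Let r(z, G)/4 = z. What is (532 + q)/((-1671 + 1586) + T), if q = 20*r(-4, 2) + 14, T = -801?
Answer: -113/443 ≈ -0.25508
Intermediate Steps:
r(z, G) = 4*z
q = -306 (q = 20*(4*(-4)) + 14 = 20*(-16) + 14 = -320 + 14 = -306)
(532 + q)/((-1671 + 1586) + T) = (532 - 306)/((-1671 + 1586) - 801) = 226/(-85 - 801) = 226/(-886) = 226*(-1/886) = -113/443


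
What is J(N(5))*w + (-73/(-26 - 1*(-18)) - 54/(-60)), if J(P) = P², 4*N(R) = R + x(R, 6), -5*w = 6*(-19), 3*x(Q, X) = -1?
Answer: 4927/120 ≈ 41.058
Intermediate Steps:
x(Q, X) = -⅓ (x(Q, X) = (⅓)*(-1) = -⅓)
w = 114/5 (w = -6*(-19)/5 = -⅕*(-114) = 114/5 ≈ 22.800)
N(R) = -1/12 + R/4 (N(R) = (R - ⅓)/4 = (-⅓ + R)/4 = -1/12 + R/4)
J(N(5))*w + (-73/(-26 - 1*(-18)) - 54/(-60)) = (-1/12 + (¼)*5)²*(114/5) + (-73/(-26 - 1*(-18)) - 54/(-60)) = (-1/12 + 5/4)²*(114/5) + (-73/(-26 + 18) - 54*(-1/60)) = (7/6)²*(114/5) + (-73/(-8) + 9/10) = (49/36)*(114/5) + (-73*(-⅛) + 9/10) = 931/30 + (73/8 + 9/10) = 931/30 + 401/40 = 4927/120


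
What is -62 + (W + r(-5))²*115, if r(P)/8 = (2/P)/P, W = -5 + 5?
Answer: -1862/125 ≈ -14.896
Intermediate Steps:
W = 0
r(P) = 16/P² (r(P) = 8*((2/P)/P) = 8*(2/P²) = 16/P²)
-62 + (W + r(-5))²*115 = -62 + (0 + 16/(-5)²)²*115 = -62 + (0 + 16*(1/25))²*115 = -62 + (0 + 16/25)²*115 = -62 + (16/25)²*115 = -62 + (256/625)*115 = -62 + 5888/125 = -1862/125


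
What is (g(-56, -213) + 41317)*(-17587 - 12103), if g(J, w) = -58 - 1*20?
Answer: -1224385910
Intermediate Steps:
g(J, w) = -78 (g(J, w) = -58 - 20 = -78)
(g(-56, -213) + 41317)*(-17587 - 12103) = (-78 + 41317)*(-17587 - 12103) = 41239*(-29690) = -1224385910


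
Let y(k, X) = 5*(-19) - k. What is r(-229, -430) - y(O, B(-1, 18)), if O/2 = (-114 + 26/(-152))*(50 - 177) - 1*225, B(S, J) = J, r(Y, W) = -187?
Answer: 1081383/38 ≈ 28457.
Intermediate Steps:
O = 1084879/38 (O = 2*((-114 + 26/(-152))*(50 - 177) - 1*225) = 2*((-114 + 26*(-1/152))*(-127) - 225) = 2*((-114 - 13/76)*(-127) - 225) = 2*(-8677/76*(-127) - 225) = 2*(1101979/76 - 225) = 2*(1084879/76) = 1084879/38 ≈ 28549.)
y(k, X) = -95 - k
r(-229, -430) - y(O, B(-1, 18)) = -187 - (-95 - 1*1084879/38) = -187 - (-95 - 1084879/38) = -187 - 1*(-1088489/38) = -187 + 1088489/38 = 1081383/38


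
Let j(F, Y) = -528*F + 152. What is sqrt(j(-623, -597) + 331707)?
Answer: sqrt(660803) ≈ 812.90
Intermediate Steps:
j(F, Y) = 152 - 528*F
sqrt(j(-623, -597) + 331707) = sqrt((152 - 528*(-623)) + 331707) = sqrt((152 + 328944) + 331707) = sqrt(329096 + 331707) = sqrt(660803)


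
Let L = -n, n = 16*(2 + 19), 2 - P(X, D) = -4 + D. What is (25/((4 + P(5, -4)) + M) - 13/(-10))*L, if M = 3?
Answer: -79128/85 ≈ -930.92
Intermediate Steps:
P(X, D) = 6 - D (P(X, D) = 2 - (-4 + D) = 2 + (4 - D) = 6 - D)
n = 336 (n = 16*21 = 336)
L = -336 (L = -1*336 = -336)
(25/((4 + P(5, -4)) + M) - 13/(-10))*L = (25/((4 + (6 - 1*(-4))) + 3) - 13/(-10))*(-336) = (25/((4 + (6 + 4)) + 3) - 13*(-⅒))*(-336) = (25/((4 + 10) + 3) + 13/10)*(-336) = (25/(14 + 3) + 13/10)*(-336) = (25/17 + 13/10)*(-336) = (471/170)*(-336) = -79128/85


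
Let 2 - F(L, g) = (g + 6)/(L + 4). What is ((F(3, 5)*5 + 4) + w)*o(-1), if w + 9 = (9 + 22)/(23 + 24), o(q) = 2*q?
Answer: 1446/329 ≈ 4.3951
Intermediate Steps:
F(L, g) = 2 - (6 + g)/(4 + L) (F(L, g) = 2 - (g + 6)/(L + 4) = 2 - (6 + g)/(4 + L))
w = -392/47 (w = -9 + (9 + 22)/(23 + 24) = -9 + 31/47 = -392/47 ≈ -8.3404)
((F(3, 5)*5 + 4) + w)*o(-1) = ((((2 - 1*5 + 2*3)/(4 + 3))*5 + 4) - 392/47)*(2*(-1)) = ((((2 - 5 + 6)/7)*5 + 4) - 392/47)*(-2) = ((((⅐)*3)*5 + 4) - 392/47)*(-2) = (((3/7)*5 + 4) - 392/47)*(-2) = ((15/7 + 4) - 392/47)*(-2) = (43/7 - 392/47)*(-2) = -723/329*(-2) = 1446/329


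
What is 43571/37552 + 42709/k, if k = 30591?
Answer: 2936688829/1148753232 ≈ 2.5564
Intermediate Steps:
43571/37552 + 42709/k = 43571/37552 + 42709/30591 = 2936688829/1148753232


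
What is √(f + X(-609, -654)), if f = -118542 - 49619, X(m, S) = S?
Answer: I*√168815 ≈ 410.87*I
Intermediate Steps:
f = -168161
√(f + X(-609, -654)) = √(-168161 - 654) = √(-168815) = I*√168815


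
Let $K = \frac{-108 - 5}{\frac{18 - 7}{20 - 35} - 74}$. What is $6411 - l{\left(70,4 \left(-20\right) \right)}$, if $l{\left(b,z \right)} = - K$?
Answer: $\frac{7188426}{1121} \approx 6412.5$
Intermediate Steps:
$K = \frac{1695}{1121}$ ($K = - \frac{113}{\frac{11}{-15} - 74} = - \frac{113}{11 \left(- \frac{1}{15}\right) - 74} = - \frac{113}{- \frac{11}{15} - 74} = - \frac{113}{- \frac{1121}{15}} = \left(-113\right) \left(- \frac{15}{1121}\right) = \frac{1695}{1121} \approx 1.512$)
$l{\left(b,z \right)} = - \frac{1695}{1121}$ ($l{\left(b,z \right)} = \left(-1\right) \frac{1695}{1121} = - \frac{1695}{1121}$)
$6411 - l{\left(70,4 \left(-20\right) \right)} = 6411 - - \frac{1695}{1121} = 6411 + \frac{1695}{1121} = \frac{7188426}{1121}$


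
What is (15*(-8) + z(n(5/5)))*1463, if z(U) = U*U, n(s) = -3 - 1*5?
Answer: -81928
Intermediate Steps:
n(s) = -8 (n(s) = -3 - 5 = -8)
z(U) = U²
(15*(-8) + z(n(5/5)))*1463 = (15*(-8) + (-8)²)*1463 = (-120 + 64)*1463 = -56*1463 = -81928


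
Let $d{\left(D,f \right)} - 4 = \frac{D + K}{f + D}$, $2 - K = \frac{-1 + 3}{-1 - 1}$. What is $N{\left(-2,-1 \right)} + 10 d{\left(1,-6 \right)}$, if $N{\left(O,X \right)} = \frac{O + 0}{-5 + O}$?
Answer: $\frac{226}{7} \approx 32.286$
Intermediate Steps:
$N{\left(O,X \right)} = \frac{O}{-5 + O}$
$K = 3$ ($K = 2 - \frac{-1 + 3}{-1 - 1} = 2 - \frac{2}{-2} = 2 - 2 \left(- \frac{1}{2}\right) = 2 - -1 = 2 + 1 = 3$)
$d{\left(D,f \right)} = 4 + \frac{3 + D}{D + f}$ ($d{\left(D,f \right)} = 4 + \frac{D + 3}{f + D} = 4 + \frac{3 + D}{D + f}$)
$N{\left(-2,-1 \right)} + 10 d{\left(1,-6 \right)} = - \frac{2}{-5 - 2} + 10 \frac{3 + 4 \left(-6\right) + 5 \cdot 1}{1 - 6} = - \frac{2}{-7} + 10 \frac{3 - 24 + 5}{-5} = \left(-2\right) \left(- \frac{1}{7}\right) + 10 \left(\left(- \frac{1}{5}\right) \left(-16\right)\right) = \frac{2}{7} + 10 \cdot \frac{16}{5} = \frac{2}{7} + 32 = \frac{226}{7}$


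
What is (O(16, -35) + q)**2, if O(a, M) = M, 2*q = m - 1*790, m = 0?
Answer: 184900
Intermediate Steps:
q = -395 (q = (0 - 1*790)/2 = (0 - 790)/2 = (1/2)*(-790) = -395)
(O(16, -35) + q)**2 = (-35 - 395)**2 = (-430)**2 = 184900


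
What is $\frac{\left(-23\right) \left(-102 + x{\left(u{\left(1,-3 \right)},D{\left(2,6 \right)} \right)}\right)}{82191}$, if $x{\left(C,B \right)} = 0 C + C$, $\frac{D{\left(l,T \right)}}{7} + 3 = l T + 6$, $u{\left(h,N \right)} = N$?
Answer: $\frac{805}{27397} \approx 0.029383$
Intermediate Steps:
$D{\left(l,T \right)} = 21 + 7 T l$ ($D{\left(l,T \right)} = -21 + 7 \left(l T + 6\right) = -21 + 7 \left(T l + 6\right) = -21 + 7 \left(6 + T l\right) = -21 + \left(42 + 7 T l\right) = 21 + 7 T l$)
$x{\left(C,B \right)} = C$ ($x{\left(C,B \right)} = 0 + C = C$)
$\frac{\left(-23\right) \left(-102 + x{\left(u{\left(1,-3 \right)},D{\left(2,6 \right)} \right)}\right)}{82191} = \frac{\left(-23\right) \left(-102 - 3\right)}{82191} = \left(-23\right) \left(-105\right) \frac{1}{82191} = 2415 \cdot \frac{1}{82191} = \frac{805}{27397}$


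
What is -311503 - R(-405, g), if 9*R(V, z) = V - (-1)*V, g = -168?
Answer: -311413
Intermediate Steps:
R(V, z) = 2*V/9 (R(V, z) = (V - (-1)*V)/9 = (V + V)/9 = (2*V)/9 = 2*V/9)
-311503 - R(-405, g) = -311503 - 2*(-405)/9 = -311503 - 1*(-90) = -311503 + 90 = -311413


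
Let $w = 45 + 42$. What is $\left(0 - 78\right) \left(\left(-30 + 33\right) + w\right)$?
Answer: $-7020$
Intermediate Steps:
$w = 87$
$\left(0 - 78\right) \left(\left(-30 + 33\right) + w\right) = \left(0 - 78\right) \left(\left(-30 + 33\right) + 87\right) = - 78 \left(3 + 87\right) = \left(-78\right) 90 = -7020$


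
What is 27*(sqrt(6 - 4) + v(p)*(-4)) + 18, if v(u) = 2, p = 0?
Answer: -198 + 27*sqrt(2) ≈ -159.82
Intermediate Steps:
27*(sqrt(6 - 4) + v(p)*(-4)) + 18 = 27*(sqrt(6 - 4) + 2*(-4)) + 18 = 27*(sqrt(2) - 8) + 18 = 27*(-8 + sqrt(2)) + 18 = (-216 + 27*sqrt(2)) + 18 = -198 + 27*sqrt(2)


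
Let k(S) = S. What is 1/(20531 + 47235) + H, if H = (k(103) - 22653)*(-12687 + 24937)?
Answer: -18719510424999/67766 ≈ -2.7624e+8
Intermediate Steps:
H = -276237500 (H = (103 - 22653)*(-12687 + 24937) = -22550*12250 = -276237500)
1/(20531 + 47235) + H = 1/(20531 + 47235) - 276237500 = 1/67766 - 276237500 = -18719510424999/67766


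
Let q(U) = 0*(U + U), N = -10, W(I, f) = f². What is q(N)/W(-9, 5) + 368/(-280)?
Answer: -46/35 ≈ -1.3143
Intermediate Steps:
q(U) = 0 (q(U) = 0*(2*U) = 0)
q(N)/W(-9, 5) + 368/(-280) = 0/(5²) + 368/(-280) = 0/25 + 368*(-1/280) = 0*(1/25) - 46/35 = 0 - 46/35 = -46/35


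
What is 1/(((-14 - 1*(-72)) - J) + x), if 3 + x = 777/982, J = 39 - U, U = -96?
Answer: -982/77783 ≈ -0.012625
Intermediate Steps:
J = 135 (J = 39 - 1*(-96) = 39 + 96 = 135)
x = -2169/982 (x = -3 + 777/982 = -2169/982 ≈ -2.2088)
1/(((-14 - 1*(-72)) - J) + x) = 1/(((-14 - 1*(-72)) - 1*135) - 2169/982) = 1/(((-14 + 72) - 135) - 2169/982) = 1/((58 - 135) - 2169/982) = 1/(-77 - 2169/982) = 1/(-77783/982) = -982/77783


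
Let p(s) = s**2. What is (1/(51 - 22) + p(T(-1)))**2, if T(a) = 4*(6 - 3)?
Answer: 17447329/841 ≈ 20746.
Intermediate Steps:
T(a) = 12 (T(a) = 4*3 = 12)
(1/(51 - 22) + p(T(-1)))**2 = (1/(51 - 22) + 12**2)**2 = (1/29 + 144)**2 = (4177/29)**2 = 17447329/841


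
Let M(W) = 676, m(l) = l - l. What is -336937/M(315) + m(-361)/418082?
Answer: -336937/676 ≈ -498.43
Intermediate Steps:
m(l) = 0
-336937/M(315) + m(-361)/418082 = -336937/676 + 0/418082 = -336937*1/676 + 0*(1/418082) = -336937/676 + 0 = -336937/676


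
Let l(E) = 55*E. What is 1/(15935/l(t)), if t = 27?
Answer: 297/3187 ≈ 0.093191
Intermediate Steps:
1/(15935/l(t)) = 1/(15935/((55*27))) = 1/(15935/1485) = 1/(15935*(1/1485)) = 1/(3187/297) = 297/3187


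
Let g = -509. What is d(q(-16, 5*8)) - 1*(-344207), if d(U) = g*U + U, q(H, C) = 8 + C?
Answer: 319823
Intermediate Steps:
d(U) = -508*U (d(U) = -509*U + U = -508*U)
d(q(-16, 5*8)) - 1*(-344207) = -508*(8 + 5*8) - 1*(-344207) = -508*(8 + 40) + 344207 = -508*48 + 344207 = -24384 + 344207 = 319823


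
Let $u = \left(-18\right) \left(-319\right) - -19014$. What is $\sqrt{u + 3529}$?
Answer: $\sqrt{28285} \approx 168.18$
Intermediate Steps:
$u = 24756$ ($u = 5742 + 19014 = 24756$)
$\sqrt{u + 3529} = \sqrt{24756 + 3529} = \sqrt{28285}$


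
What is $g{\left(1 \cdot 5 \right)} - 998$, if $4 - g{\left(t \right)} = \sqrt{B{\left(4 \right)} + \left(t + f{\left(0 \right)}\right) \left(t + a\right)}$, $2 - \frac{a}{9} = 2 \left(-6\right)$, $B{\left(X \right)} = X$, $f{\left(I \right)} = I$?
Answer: $-994 - \sqrt{659} \approx -1019.7$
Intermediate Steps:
$a = 126$ ($a = 18 - 9 \cdot 2 \left(-6\right) = 18 - -108 = 18 + 108 = 126$)
$g{\left(t \right)} = 4 - \sqrt{4 + t \left(126 + t\right)}$ ($g{\left(t \right)} = 4 - \sqrt{4 + \left(t + 0\right) \left(t + 126\right)} = 4 - \sqrt{4 + t \left(126 + t\right)}$)
$g{\left(1 \cdot 5 \right)} - 998 = \left(4 - \sqrt{4 + \left(1 \cdot 5\right)^{2} + 126 \cdot 1 \cdot 5}\right) - 998 = \left(4 - \sqrt{4 + 5^{2} + 126 \cdot 5}\right) - 998 = \left(4 - \sqrt{4 + 25 + 630}\right) - 998 = \left(4 - \sqrt{659}\right) - 998 = -994 - \sqrt{659}$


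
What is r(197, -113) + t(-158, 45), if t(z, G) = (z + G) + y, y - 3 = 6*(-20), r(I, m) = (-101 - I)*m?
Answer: 33444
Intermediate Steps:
r(I, m) = m*(-101 - I)
y = -117 (y = 3 + 6*(-20) = 3 - 120 = -117)
t(z, G) = -117 + G + z (t(z, G) = (z + G) - 117 = (G + z) - 117 = -117 + G + z)
r(197, -113) + t(-158, 45) = -1*(-113)*(101 + 197) + (-117 + 45 - 158) = -1*(-113)*298 - 230 = 33674 - 230 = 33444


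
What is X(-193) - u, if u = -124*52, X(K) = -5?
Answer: 6443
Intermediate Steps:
u = -6448
X(-193) - u = -5 - 1*(-6448) = -5 + 6448 = 6443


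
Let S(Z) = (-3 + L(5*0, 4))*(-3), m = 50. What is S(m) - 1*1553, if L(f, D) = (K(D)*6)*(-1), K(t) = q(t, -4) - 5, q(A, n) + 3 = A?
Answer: -1616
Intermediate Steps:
q(A, n) = -3 + A
K(t) = -8 + t (K(t) = (-3 + t) - 5 = -8 + t)
L(f, D) = 48 - 6*D (L(f, D) = ((-8 + D)*6)*(-1) = (-48 + 6*D)*(-1) = 48 - 6*D)
S(Z) = -63 (S(Z) = (-3 + (48 - 6*4))*(-3) = (-3 + (48 - 24))*(-3) = (-3 + 24)*(-3) = 21*(-3) = -63)
S(m) - 1*1553 = -63 - 1*1553 = -63 - 1553 = -1616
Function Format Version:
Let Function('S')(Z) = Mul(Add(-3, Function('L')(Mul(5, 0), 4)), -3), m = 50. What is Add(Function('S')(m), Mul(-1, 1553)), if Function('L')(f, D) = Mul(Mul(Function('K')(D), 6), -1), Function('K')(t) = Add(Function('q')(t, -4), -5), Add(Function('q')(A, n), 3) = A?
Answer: -1616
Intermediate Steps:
Function('q')(A, n) = Add(-3, A)
Function('K')(t) = Add(-8, t) (Function('K')(t) = Add(Add(-3, t), -5) = Add(-8, t))
Function('L')(f, D) = Add(48, Mul(-6, D)) (Function('L')(f, D) = Mul(Mul(Add(-8, D), 6), -1) = Mul(Add(-48, Mul(6, D)), -1) = Add(48, Mul(-6, D)))
Function('S')(Z) = -63 (Function('S')(Z) = Mul(Add(-3, Add(48, Mul(-6, 4))), -3) = Mul(Add(-3, Add(48, -24)), -3) = Mul(Add(-3, 24), -3) = Mul(21, -3) = -63)
Add(Function('S')(m), Mul(-1, 1553)) = Add(-63, Mul(-1, 1553)) = Add(-63, -1553) = -1616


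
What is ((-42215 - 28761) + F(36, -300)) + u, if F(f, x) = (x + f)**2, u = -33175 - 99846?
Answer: -134301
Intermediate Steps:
u = -133021
F(f, x) = (f + x)**2
((-42215 - 28761) + F(36, -300)) + u = ((-42215 - 28761) + (36 - 300)**2) - 133021 = (-70976 + (-264)**2) - 133021 = (-70976 + 69696) - 133021 = -1280 - 133021 = -134301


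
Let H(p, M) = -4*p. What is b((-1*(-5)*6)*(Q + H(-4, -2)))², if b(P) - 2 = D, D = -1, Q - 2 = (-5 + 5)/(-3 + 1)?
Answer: 1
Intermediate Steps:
Q = 2 (Q = 2 + (-5 + 5)/(-3 + 1) = 2 + 0/(-2) = 2 + 0*(-½) = 2 + 0 = 2)
b(P) = 1 (b(P) = 2 - 1 = 1)
b((-1*(-5)*6)*(Q + H(-4, -2)))² = 1² = 1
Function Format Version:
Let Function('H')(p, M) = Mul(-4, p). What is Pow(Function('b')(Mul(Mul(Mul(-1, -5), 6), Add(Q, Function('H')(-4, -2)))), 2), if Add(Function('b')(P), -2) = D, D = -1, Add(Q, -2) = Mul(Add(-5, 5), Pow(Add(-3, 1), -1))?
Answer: 1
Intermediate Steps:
Q = 2 (Q = Add(2, Mul(Add(-5, 5), Pow(Add(-3, 1), -1))) = Add(2, Mul(0, Pow(-2, -1))) = Add(2, Mul(0, Rational(-1, 2))) = Add(2, 0) = 2)
Function('b')(P) = 1 (Function('b')(P) = Add(2, -1) = 1)
Pow(Function('b')(Mul(Mul(Mul(-1, -5), 6), Add(Q, Function('H')(-4, -2)))), 2) = Pow(1, 2) = 1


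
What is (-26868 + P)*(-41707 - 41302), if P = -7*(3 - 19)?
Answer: 2220988804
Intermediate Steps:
P = 112 (P = -7*(-16) = 112)
(-26868 + P)*(-41707 - 41302) = (-26868 + 112)*(-41707 - 41302) = -26756*(-83009) = 2220988804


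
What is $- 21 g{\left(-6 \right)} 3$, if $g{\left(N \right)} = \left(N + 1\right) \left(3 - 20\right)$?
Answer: $-5355$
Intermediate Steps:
$g{\left(N \right)} = -17 - 17 N$ ($g{\left(N \right)} = \left(1 + N\right) \left(3 - 20\right) = \left(1 + N\right) \left(-17\right) = -17 - 17 N$)
$- 21 g{\left(-6 \right)} 3 = - 21 \left(-17 - -102\right) 3 = - 21 \left(-17 + 102\right) 3 = \left(-21\right) 85 \cdot 3 = \left(-1785\right) 3 = -5355$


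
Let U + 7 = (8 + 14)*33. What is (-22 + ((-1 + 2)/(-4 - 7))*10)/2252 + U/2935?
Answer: 4267862/18176455 ≈ 0.23480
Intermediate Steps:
U = 719 (U = -7 + (8 + 14)*33 = -7 + 22*33 = -7 + 726 = 719)
(-22 + ((-1 + 2)/(-4 - 7))*10)/2252 + U/2935 = (-22 + ((-1 + 2)/(-4 - 7))*10)/2252 + 719/2935 = (-22 + (1/(-11))*10)*(1/2252) + 719*(1/2935) = (-22 + (1*(-1/11))*10)*(1/2252) + 719/2935 = (-22 - 1/11*10)*(1/2252) + 719/2935 = (-22 - 10/11)*(1/2252) + 719/2935 = -252/11*1/2252 + 719/2935 = -63/6193 + 719/2935 = 4267862/18176455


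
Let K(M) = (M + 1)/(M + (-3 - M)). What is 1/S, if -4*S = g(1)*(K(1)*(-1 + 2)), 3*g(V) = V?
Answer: 18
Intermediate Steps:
K(M) = -⅓ - M/3 (K(M) = (1 + M)/(-3) = (1 + M)*(-⅓) = -⅓ - M/3)
g(V) = V/3
S = 1/18 (S = -(⅓)*1*(-⅓ - ⅓*1)*(-1 + 2)/4 = -(-⅓ - ⅓)*1/12 = -(-⅔*1)/12 = -(-2)/(12*3) = -¼*(-2/9) = 1/18 ≈ 0.055556)
1/S = 1/(1/18) = 18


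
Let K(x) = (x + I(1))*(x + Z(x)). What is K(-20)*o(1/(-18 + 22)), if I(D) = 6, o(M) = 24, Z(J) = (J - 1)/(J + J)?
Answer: 32718/5 ≈ 6543.6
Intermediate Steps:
Z(J) = (-1 + J)/(2*J) (Z(J) = (-1 + J)/((2*J)) = (-1 + J)*(1/(2*J)) = (-1 + J)/(2*J))
K(x) = (6 + x)*(x + (-1 + x)/(2*x)) (K(x) = (x + 6)*(x + (-1 + x)/(2*x)) = (6 + x)*(x + (-1 + x)/(2*x)))
K(-20)*o(1/(-18 + 22)) = (5/2 + (-20)² - 3/(-20) + (13/2)*(-20))*24 = (5/2 + 400 - 3*(-1/20) - 130)*24 = (5/2 + 400 + 3/20 - 130)*24 = (5453/20)*24 = 32718/5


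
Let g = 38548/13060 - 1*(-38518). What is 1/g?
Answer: 3265/125770907 ≈ 2.5960e-5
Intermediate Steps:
g = 125770907/3265 (g = 38548*(1/13060) + 38518 = 9637/3265 + 38518 = 125770907/3265 ≈ 38521.)
1/g = 1/(125770907/3265) = 3265/125770907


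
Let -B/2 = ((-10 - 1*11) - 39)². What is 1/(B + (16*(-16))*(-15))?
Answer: -1/3360 ≈ -0.00029762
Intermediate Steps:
B = -7200 (B = -2*((-10 - 1*11) - 39)² = -2*((-10 - 11) - 39)² = -2*(-21 - 39)² = -2*(-60)² = -2*3600 = -7200)
1/(B + (16*(-16))*(-15)) = 1/(-7200 + (16*(-16))*(-15)) = 1/(-7200 - 256*(-15)) = 1/(-7200 + 3840) = 1/(-3360) = -1/3360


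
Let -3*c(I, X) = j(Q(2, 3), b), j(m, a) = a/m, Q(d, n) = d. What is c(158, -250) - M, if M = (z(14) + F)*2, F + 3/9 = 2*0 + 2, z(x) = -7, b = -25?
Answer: 89/6 ≈ 14.833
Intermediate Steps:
F = 5/3 (F = -⅓ + (2*0 + 2) = -⅓ + (0 + 2) = -⅓ + 2 = 5/3 ≈ 1.6667)
M = -32/3 (M = (-7 + 5/3)*2 = -16/3*2 = -32/3 ≈ -10.667)
c(I, X) = 25/6 (c(I, X) = -(-25)/(3*2) = -⅓*(-25/2) = 25/6)
c(158, -250) - M = 25/6 - 1*(-32/3) = 25/6 + 32/3 = 89/6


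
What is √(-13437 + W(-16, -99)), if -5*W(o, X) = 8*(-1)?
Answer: I*√335885/5 ≈ 115.91*I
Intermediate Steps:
W(o, X) = 8/5 (W(o, X) = -8*(-1)/5 = -⅕*(-8) = 8/5)
√(-13437 + W(-16, -99)) = √(-13437 + 8/5) = √(-67177/5) = I*√335885/5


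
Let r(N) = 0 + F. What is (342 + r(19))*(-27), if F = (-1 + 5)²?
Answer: -9666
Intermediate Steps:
F = 16 (F = 4² = 16)
r(N) = 16 (r(N) = 0 + 16 = 16)
(342 + r(19))*(-27) = (342 + 16)*(-27) = 358*(-27) = -9666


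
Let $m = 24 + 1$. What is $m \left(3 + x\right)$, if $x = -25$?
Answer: $-550$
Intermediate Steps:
$m = 25$
$m \left(3 + x\right) = 25 \left(3 - 25\right) = 25 \left(-22\right) = -550$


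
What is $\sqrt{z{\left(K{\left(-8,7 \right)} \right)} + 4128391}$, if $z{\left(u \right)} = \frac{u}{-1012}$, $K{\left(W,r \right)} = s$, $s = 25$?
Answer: $\frac{\sqrt{1057016711751}}{506} \approx 2031.8$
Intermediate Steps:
$K{\left(W,r \right)} = 25$
$z{\left(u \right)} = - \frac{u}{1012}$ ($z{\left(u \right)} = u \left(- \frac{1}{1012}\right) = - \frac{u}{1012}$)
$\sqrt{z{\left(K{\left(-8,7 \right)} \right)} + 4128391} = \sqrt{\left(- \frac{1}{1012}\right) 25 + 4128391} = \sqrt{- \frac{25}{1012} + 4128391} = \sqrt{\frac{4177931667}{1012}} = \frac{\sqrt{1057016711751}}{506}$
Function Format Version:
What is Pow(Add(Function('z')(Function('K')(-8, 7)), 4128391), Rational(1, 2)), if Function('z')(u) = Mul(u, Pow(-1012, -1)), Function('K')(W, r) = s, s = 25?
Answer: Mul(Rational(1, 506), Pow(1057016711751, Rational(1, 2))) ≈ 2031.8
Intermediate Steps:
Function('K')(W, r) = 25
Function('z')(u) = Mul(Rational(-1, 1012), u) (Function('z')(u) = Mul(u, Rational(-1, 1012)) = Mul(Rational(-1, 1012), u))
Pow(Add(Function('z')(Function('K')(-8, 7)), 4128391), Rational(1, 2)) = Pow(Add(Mul(Rational(-1, 1012), 25), 4128391), Rational(1, 2)) = Pow(Add(Rational(-25, 1012), 4128391), Rational(1, 2)) = Pow(Rational(4177931667, 1012), Rational(1, 2)) = Mul(Rational(1, 506), Pow(1057016711751, Rational(1, 2)))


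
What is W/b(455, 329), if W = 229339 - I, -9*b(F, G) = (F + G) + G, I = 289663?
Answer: 180972/371 ≈ 487.79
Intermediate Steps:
b(F, G) = -2*G/9 - F/9 (b(F, G) = -((F + G) + G)/9 = -(F + 2*G)/9 = -2*G/9 - F/9)
W = -60324 (W = 229339 - 1*289663 = 229339 - 289663 = -60324)
W/b(455, 329) = -60324/(-2/9*329 - 1/9*455) = -60324/(-658/9 - 455/9) = -60324/(-371/3) = -60324*(-3/371) = 180972/371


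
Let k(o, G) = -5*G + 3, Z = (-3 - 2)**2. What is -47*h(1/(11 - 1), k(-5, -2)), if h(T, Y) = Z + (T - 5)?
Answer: -9447/10 ≈ -944.70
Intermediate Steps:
Z = 25 (Z = (-5)**2 = 25)
k(o, G) = 3 - 5*G
h(T, Y) = 20 + T (h(T, Y) = 25 + (T - 5) = 25 + (-5 + T) = 20 + T)
-47*h(1/(11 - 1), k(-5, -2)) = -47*(20 + 1/(11 - 1)) = -47*(20 + 1/10) = -47*201/10 = -9447/10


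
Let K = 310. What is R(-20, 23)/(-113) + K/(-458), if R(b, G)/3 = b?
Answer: -3775/25877 ≈ -0.14588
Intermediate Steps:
R(b, G) = 3*b
R(-20, 23)/(-113) + K/(-458) = (3*(-20))/(-113) + 310/(-458) = -60*(-1/113) + 310*(-1/458) = 60/113 - 155/229 = -3775/25877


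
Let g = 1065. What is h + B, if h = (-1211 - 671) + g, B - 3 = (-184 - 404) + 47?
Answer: -1355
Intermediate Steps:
B = -538 (B = 3 + ((-184 - 404) + 47) = 3 + (-588 + 47) = 3 - 541 = -538)
h = -817 (h = (-1211 - 671) + 1065 = -1882 + 1065 = -817)
h + B = -817 - 538 = -1355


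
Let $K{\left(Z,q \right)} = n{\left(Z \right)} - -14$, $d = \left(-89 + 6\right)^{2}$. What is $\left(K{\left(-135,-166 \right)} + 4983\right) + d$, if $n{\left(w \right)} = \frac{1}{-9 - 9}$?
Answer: $\frac{213947}{18} \approx 11886.0$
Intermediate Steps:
$d = 6889$ ($d = \left(-83\right)^{2} = 6889$)
$n{\left(w \right)} = - \frac{1}{18}$ ($n{\left(w \right)} = \frac{1}{-18} = - \frac{1}{18}$)
$K{\left(Z,q \right)} = \frac{251}{18}$ ($K{\left(Z,q \right)} = - \frac{1}{18} - -14 = - \frac{1}{18} + 14 = \frac{251}{18}$)
$\left(K{\left(-135,-166 \right)} + 4983\right) + d = \left(\frac{251}{18} + 4983\right) + 6889 = \frac{89945}{18} + 6889 = \frac{213947}{18}$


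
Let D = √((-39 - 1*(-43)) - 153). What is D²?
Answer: -149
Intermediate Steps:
D = I*√149 (D = √((-39 + 43) - 153) = √(4 - 153) = √(-149) = I*√149 ≈ 12.207*I)
D² = (I*√149)² = -149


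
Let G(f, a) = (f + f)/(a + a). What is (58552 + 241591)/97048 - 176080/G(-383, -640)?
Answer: -10936340622831/37169384 ≈ -2.9423e+5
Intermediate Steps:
G(f, a) = f/a (G(f, a) = (2*f)/((2*a)) = (2*f)*(1/(2*a)) = f/a)
(58552 + 241591)/97048 - 176080/G(-383, -640) = (58552 + 241591)/97048 - 176080/((-383/(-640))) = 300143*(1/97048) - 176080/((-383*(-1/640))) = 300143/97048 - 176080/383/640 = 300143/97048 - 176080*640/383 = 300143/97048 - 112691200/383 = -10936340622831/37169384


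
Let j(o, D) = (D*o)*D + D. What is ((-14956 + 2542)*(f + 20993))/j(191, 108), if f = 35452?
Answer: -38928235/123774 ≈ -314.51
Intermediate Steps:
j(o, D) = D + o*D² (j(o, D) = o*D² + D = D + o*D²)
((-14956 + 2542)*(f + 20993))/j(191, 108) = ((-14956 + 2542)*(35452 + 20993))/((108*(1 + 108*191))) = (-12414*56445)/((108*(1 + 20628))) = -700708230/(108*20629) = -700708230/2227932 = -700708230*1/2227932 = -38928235/123774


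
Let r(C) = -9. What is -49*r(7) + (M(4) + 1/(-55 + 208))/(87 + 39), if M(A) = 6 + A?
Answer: 8503129/19278 ≈ 441.08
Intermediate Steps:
-49*r(7) + (M(4) + 1/(-55 + 208))/(87 + 39) = -49*(-9) + ((6 + 4) + 1/(-55 + 208))/(87 + 39) = 441 + (10 + 1/153)/126 = 441 + (10 + 1/153)*(1/126) = 441 + (1531/153)*(1/126) = 441 + 1531/19278 = 8503129/19278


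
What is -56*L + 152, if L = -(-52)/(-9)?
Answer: 4280/9 ≈ 475.56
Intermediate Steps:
L = -52/9 (L = -(-52)*(-1)/9 = -2*26/9 = -52/9 ≈ -5.7778)
-56*L + 152 = -56*(-52/9) + 152 = 2912/9 + 152 = 4280/9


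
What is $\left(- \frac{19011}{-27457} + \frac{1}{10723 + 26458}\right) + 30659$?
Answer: $\frac{31299827459951}{1020878717} \approx 30660.0$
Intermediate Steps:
$\left(- \frac{19011}{-27457} + \frac{1}{10723 + 26458}\right) + 30659 = \left(\left(-19011\right) \left(- \frac{1}{27457}\right) + \frac{1}{37181}\right) + 30659 = \left(\frac{19011}{27457} + \frac{1}{37181}\right) + 30659 = \frac{706875448}{1020878717} + 30659 = \frac{31299827459951}{1020878717}$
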